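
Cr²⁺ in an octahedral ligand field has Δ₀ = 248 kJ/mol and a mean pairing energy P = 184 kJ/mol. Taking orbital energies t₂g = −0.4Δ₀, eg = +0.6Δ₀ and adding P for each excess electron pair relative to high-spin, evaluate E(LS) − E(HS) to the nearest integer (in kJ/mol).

Group 6 minus oxidation state +2 gives a d⁴ configuration for Cr²⁺.
High-spin d⁴ fills as t₂g³ eg¹ with CFSE 3(−0.4) + 1(+0.6) = -0.6Δ₀ = -149 kJ/mol.
Low-spin t₂g⁴ eg⁰ gives -1.6Δ₀ = -397 kJ/mol, but forming 1 extra pair costs 1P = 184 kJ/mol, so E(LS) = -397 + 184 = -213 kJ/mol.
The difference is -213 − (-149) = -64 kJ/mol, so low-spin lies lower.

-64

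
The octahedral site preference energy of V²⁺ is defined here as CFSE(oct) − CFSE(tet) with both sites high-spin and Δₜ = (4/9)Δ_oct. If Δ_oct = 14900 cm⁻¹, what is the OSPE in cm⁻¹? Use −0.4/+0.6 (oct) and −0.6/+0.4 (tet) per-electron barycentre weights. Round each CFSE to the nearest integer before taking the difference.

V is in group 5, so V²⁺ is d³ (5 − 2 = 3).
Octahedral high-spin t₂g³ eg⁰: CFSE = -1.2 × 14900 = -17880 cm⁻¹.
Tetrahedral e² t₂¹ gives -0.8Δₜ = -0.8 × (4/9) × 14900 = -5298 cm⁻¹.
Subtracting, OSPE = -17880 − (-5298) = -12582 cm⁻¹.

-12582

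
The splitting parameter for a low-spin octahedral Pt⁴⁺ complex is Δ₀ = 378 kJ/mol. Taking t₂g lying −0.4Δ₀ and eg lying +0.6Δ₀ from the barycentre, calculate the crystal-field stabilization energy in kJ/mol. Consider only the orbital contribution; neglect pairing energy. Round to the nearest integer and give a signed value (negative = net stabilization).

-907

Group 10 minus oxidation state +4 gives a d⁶ configuration for Pt⁴⁺.
Electron filling gives t₂g⁶ eg⁰.
The orbital stabilization is -2.4Δ₀ = -2.4 × 378 = -907 kJ/mol.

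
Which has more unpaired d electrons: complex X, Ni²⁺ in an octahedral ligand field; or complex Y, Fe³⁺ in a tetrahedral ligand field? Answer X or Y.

X: Group 10 minus oxidation state +2 gives a d⁸ configuration for Ni²⁺; t₂g⁶ eg² → 2 unpaired.
Y: Fe sits in group 8; removing 3 electrons leaves Fe³⁺ with 8 − 3 = 5 d electrons; Tetrahedral fields are weak (Δₜ ≈ 4/9 Δₒ), so electrons fill high-spin; e^2 t2^3 → 5 unpaired.
So Y has more unpaired electrons.

Y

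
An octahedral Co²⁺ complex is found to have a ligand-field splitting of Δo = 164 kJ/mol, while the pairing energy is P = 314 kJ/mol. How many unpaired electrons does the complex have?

Group 9 minus oxidation state +2 gives a d⁷ configuration for Co²⁺.
Since Δo = 164 kJ/mol < P = 314 kJ/mol, the complex adopts the high-spin configuration.
Configuration: t2g^5 e_g^2.
Unpaired electrons: 3.

3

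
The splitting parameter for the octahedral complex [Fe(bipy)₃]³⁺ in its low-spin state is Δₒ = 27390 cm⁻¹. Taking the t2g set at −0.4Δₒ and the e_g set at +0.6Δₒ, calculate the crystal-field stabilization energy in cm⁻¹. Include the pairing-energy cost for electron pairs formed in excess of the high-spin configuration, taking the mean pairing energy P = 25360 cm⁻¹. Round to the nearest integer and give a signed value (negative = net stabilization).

-4060

bipy is neutral, so the +3 overall charge sits on Fe: oxidation state +3.
Group 8 minus oxidation state +3 gives a d⁵ configuration for Fe³⁺.
Electron filling gives t2g^5 e_g^0.
CFSE(orbital) = 5×(-0.4Δₒ) + 0×(0.6Δₒ) = -2.0Δₒ; with Δₒ = 27390 cm⁻¹ that is -54780 cm⁻¹.
Relative to high-spin t2g^3 e_g^2 (0 paired), the low-spin configuration has 2 additional pairs, contributing +2 × 25360 = +50720 cm⁻¹.
Net CFSE = -54780 + 50720 = -4060 cm⁻¹.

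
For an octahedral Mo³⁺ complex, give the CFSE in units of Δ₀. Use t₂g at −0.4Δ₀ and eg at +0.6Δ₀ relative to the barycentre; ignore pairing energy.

-1.2 Δ₀

Mo³⁺: group 6, so d-count = 6 − 3 = 3.
Configuration: t₂g³ eg⁰.
CFSE = 3(-0.4Δ₀) + 0(0.6Δ₀) = -1.2Δ₀ + 0.0Δ₀ = -1.2Δ₀.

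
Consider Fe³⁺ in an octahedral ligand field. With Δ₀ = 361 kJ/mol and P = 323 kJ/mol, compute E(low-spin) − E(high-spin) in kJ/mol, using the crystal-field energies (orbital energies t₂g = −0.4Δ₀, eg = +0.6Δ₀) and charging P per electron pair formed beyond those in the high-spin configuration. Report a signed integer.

Fe is in group 8, so Fe³⁺ is d⁵ (8 − 3 = 5).
In the high-spin limit (t₂g³ eg²) the orbital term is 0.0Δ₀ = 0 kJ/mol, with no excess pairing.
For low-spin the configuration is t₂g⁵ eg⁰: orbital energy -2.0 × 361 = -722 kJ/mol, and 2 additional pairs relative to high-spin add 646 kJ/mol, giving -76 kJ/mol.
The difference is -76 − (0) = -76 kJ/mol, so low-spin lies lower.

-76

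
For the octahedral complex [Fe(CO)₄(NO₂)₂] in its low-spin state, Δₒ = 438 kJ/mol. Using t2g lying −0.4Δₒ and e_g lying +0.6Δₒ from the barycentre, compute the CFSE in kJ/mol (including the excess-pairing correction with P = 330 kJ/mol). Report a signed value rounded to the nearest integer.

Ligand charges: 4×(+0) from CO and 2×(-1) from NO₂⁻ sum to -2; with overall charge +0, Fe is +2.
Fe sits in group 8; removing 2 electrons leaves Fe²⁺ with 8 − 2 = 6 d electrons.
The d⁶ electrons fill as t2g^6 e_g^0.
CFSE(orbital) = 6×(-0.4Δₒ) + 0×(0.6Δₒ) = -2.4Δₒ; with Δₒ = 438 kJ/mol that is -1051 kJ/mol.
Pairing penalty: 3 pairs vs 1 in the high-spin reference → 2 extra × P = 660 kJ/mol.
Net CFSE = -1051 + 660 = -391 kJ/mol.

-391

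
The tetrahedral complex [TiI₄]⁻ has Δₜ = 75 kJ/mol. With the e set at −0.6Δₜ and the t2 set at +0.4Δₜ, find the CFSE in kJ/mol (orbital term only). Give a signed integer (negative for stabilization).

Each I⁻ contributes -1; 4 × (-1) = -4. With overall charge -1, Ti is in the +3 oxidation state.
Ti³⁺: group 4, so d-count = 4 − 3 = 1.
Tetrahedral splitting is small, so the complex is high-spin.
Electron filling gives e^1 t2^0.
Orbital CFSE = 1(-0.6) + 0(0.4) = -0.6Δₜ = -0.6 × 75 = -45 kJ/mol.

-45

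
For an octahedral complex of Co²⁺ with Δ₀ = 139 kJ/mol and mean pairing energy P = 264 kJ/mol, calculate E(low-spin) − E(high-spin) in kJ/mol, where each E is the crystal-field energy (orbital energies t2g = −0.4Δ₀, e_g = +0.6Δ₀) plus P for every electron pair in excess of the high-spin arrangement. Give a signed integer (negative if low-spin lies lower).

125

Co sits in group 9; removing 2 electrons leaves Co²⁺ with 9 − 2 = 7 d electrons.
In the high-spin limit (t2g^5 e_g^2) the orbital term is -0.8Δ₀ = -111 kJ/mol, with no excess pairing.
Low-spin: t2g^6 e_g^1, orbital CFSE = -1.8Δ₀ = -250 kJ/mol; plus 1 excess pair × P = +264 kJ/mol; total 14 kJ/mol.
Thus E(LS) − E(HS) = 125 kJ/mol.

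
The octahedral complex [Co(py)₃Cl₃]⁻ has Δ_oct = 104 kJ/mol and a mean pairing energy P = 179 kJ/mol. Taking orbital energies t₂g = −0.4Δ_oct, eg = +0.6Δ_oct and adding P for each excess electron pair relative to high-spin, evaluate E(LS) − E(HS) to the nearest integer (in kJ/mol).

75

Ligand charges: 3×(+0) from py and 3×(-1) from Cl⁻ sum to -3; with overall charge -1, Co is +2.
Co²⁺: group 9, so d-count = 9 − 2 = 7.
High-spin: t₂g⁵ eg², CFSE = -0.8Δ_oct = -83 kJ/mol.
For low-spin the configuration is t₂g⁶ eg¹: orbital energy -1.8 × 104 = -187 kJ/mol, and 1 additional pair relative to high-spin adds 179 kJ/mol, giving -8 kJ/mol.
E(LS) − E(HS) = -8 − (-83) = 75 kJ/mol.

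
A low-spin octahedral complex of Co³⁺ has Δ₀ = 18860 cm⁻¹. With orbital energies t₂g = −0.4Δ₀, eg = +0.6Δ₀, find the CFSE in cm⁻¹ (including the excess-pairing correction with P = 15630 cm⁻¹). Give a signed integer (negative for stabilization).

Co³⁺: group 9, so d-count = 9 − 3 = 6.
Configuration: t₂g⁶ eg⁰.
Orbital CFSE = 6(-0.4) + 0(0.6) = -2.4Δ₀ = -2.4 × 18860 = -45264 cm⁻¹.
Relative to high-spin t₂g⁴ eg² (1 paired), the low-spin configuration has 2 additional pairs, contributing +2 × 15630 = +31260 cm⁻¹.
Overall CFSE = -45264 + 31260 = -14004 cm⁻¹.

-14004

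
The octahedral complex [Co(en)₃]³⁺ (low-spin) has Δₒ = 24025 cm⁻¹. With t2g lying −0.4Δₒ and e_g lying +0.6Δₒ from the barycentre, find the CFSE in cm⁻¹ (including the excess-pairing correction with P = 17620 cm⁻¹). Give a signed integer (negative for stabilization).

en is neutral, so the +3 overall charge sits on Co: oxidation state +3.
Co sits in group 9; removing 3 electrons leaves Co³⁺ with 9 − 3 = 6 d electrons.
Electron filling gives t2g^6 e_g^0.
Orbital CFSE = 6(-0.4) + 0(0.6) = -2.4Δₒ = -2.4 × 24025 = -57660 cm⁻¹.
High-spin d⁶ would be t2g^4 e_g^2 with 1 pair; low-spin has 3, so 2 excess pairs cost +2P = +35240 cm⁻¹.
Net CFSE = -57660 + 35240 = -22420 cm⁻¹.

-22420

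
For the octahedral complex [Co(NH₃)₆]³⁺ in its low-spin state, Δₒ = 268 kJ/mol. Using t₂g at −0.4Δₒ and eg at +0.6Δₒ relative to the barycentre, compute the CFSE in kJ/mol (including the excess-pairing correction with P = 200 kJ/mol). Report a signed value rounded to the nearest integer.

NH₃ is neutral, so the +3 overall charge sits on Co: oxidation state +3.
Co is in group 9, so Co³⁺ is d⁶ (9 − 3 = 6).
The d⁶ electrons fill as t₂g⁶ eg⁰.
CFSE(orbital) = 6×(-0.4Δₒ) + 0×(0.6Δₒ) = -2.4Δₒ; with Δₒ = 268 kJ/mol that is -643 kJ/mol.
Relative to high-spin t₂g⁴ eg² (1 paired), the low-spin configuration has 2 additional pairs, contributing +2 × 200 = +400 kJ/mol.
Net CFSE = -643 + 400 = -243 kJ/mol.

-243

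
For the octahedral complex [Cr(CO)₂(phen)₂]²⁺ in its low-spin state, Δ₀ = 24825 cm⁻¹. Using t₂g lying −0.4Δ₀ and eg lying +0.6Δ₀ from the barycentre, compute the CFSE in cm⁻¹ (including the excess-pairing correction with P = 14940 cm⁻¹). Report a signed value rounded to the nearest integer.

-24780

Ligand charges: 2×(+0) from CO and 2×(+0) from phen sum to +0; with overall charge +2, Cr is +2.
Cr sits in group 6; removing 2 electrons leaves Cr²⁺ with 6 − 2 = 4 d electrons.
Electron filling gives t₂g⁴ eg⁰.
CFSE(orbital) = 4×(-0.4Δ₀) + 0×(0.6Δ₀) = -1.6Δ₀; with Δ₀ = 24825 cm⁻¹ that is -39720 cm⁻¹.
Pairing penalty: 1 pair vs 0 in the high-spin reference → 1 extra × P = 14940 cm⁻¹.
Net CFSE = -39720 + 14940 = -24780 cm⁻¹.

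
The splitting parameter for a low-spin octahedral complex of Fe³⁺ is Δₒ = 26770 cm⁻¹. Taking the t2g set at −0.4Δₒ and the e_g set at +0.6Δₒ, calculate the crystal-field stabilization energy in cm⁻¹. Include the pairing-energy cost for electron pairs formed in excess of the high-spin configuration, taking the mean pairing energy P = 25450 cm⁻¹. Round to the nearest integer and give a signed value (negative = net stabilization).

-2640

Fe is in group 8, so Fe³⁺ is d⁵ (8 − 3 = 5).
Configuration: t2g^5 e_g^0.
The orbital stabilization is -2.0Δₒ = -2.0 × 26770 = -53540 cm⁻¹.
Pairing penalty: 2 pairs vs 0 in the high-spin reference → 2 extra × P = 50900 cm⁻¹.
Combining: -53540 + 50900 = -2640 cm⁻¹.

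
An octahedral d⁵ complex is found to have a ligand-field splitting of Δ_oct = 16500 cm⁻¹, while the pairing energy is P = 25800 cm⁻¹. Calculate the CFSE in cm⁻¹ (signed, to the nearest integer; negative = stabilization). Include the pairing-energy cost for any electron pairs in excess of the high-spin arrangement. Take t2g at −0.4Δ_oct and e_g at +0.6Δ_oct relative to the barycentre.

0

Here Δ_oct < P (16500 < 25800), so the high-spin state is favoured.
That gives t2g^3 e_g^2.
Orbital CFSE = 0.0Δ_oct = 0.0 × 16500 = 0 cm⁻¹.
High-spin has no excess pairs, so no pairing correction applies.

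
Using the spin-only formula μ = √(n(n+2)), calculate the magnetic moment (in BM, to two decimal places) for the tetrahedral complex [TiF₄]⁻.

Each F⁻ contributes -1; 4 × (-1) = -4. With overall charge -1, Ti is in the +3 oxidation state.
Ti is in group 4, so Ti³⁺ is d¹ (4 − 3 = 1).
Tetrahedral splitting is small, so the complex is high-spin.
Configuration: e¹ t₂⁰ → 1 unpaired electron.
μ(spin-only) = √[1(1+2)] = √3 ≈ 1.73 BM.

1.73 BM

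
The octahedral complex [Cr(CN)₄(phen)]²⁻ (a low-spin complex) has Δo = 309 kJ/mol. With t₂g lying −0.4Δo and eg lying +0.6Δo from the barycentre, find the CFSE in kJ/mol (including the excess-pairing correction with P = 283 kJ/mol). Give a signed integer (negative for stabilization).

-211

Ligand charges: 4×(-1) from CN⁻ and 1×(+0) from phen sum to -4; with overall charge -2, Cr is +2.
Cr is in group 6, so Cr²⁺ is d⁴ (6 − 2 = 4).
Configuration: t₂g⁴ eg⁰.
CFSE(orbital) = 4×(-0.4Δo) + 0×(0.6Δo) = -1.6Δo; with Δo = 309 kJ/mol that is -494 kJ/mol.
Relative to high-spin t₂g³ eg¹ (0 paired), the low-spin configuration has 1 additional pair, contributing +1 × 283 = +283 kJ/mol.
Combining: -494 + 283 = -211 kJ/mol.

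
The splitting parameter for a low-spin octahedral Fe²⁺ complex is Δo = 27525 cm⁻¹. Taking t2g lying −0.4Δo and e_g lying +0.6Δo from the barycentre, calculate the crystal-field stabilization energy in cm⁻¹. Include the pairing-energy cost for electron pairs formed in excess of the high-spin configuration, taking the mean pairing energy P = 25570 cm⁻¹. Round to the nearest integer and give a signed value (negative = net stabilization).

Fe²⁺: group 8, so d-count = 8 − 2 = 6.
The d⁶ electrons fill as t2g^6 e_g^0.
Orbital CFSE = 6(-0.4) + 0(0.6) = -2.4Δo = -2.4 × 27525 = -66060 cm⁻¹.
High-spin d⁶ would be t2g^4 e_g^2 with 1 pair; low-spin has 3, so 2 excess pairs cost +2P = +51140 cm⁻¹.
Net CFSE = -66060 + 51140 = -14920 cm⁻¹.

-14920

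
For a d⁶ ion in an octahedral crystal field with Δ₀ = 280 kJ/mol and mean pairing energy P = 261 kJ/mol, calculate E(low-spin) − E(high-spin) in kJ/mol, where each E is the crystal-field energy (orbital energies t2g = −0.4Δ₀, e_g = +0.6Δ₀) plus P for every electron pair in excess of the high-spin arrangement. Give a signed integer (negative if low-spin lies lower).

In the high-spin limit (t2g^4 e_g^2) the orbital term is -0.4Δ₀ = -112 kJ/mol, with no excess pairing.
For low-spin the configuration is t2g^6 e_g^0: orbital energy -2.4 × 280 = -672 kJ/mol, and 2 additional pairs relative to high-spin add 522 kJ/mol, giving -150 kJ/mol.
Thus E(LS) − E(HS) = -38 kJ/mol.

-38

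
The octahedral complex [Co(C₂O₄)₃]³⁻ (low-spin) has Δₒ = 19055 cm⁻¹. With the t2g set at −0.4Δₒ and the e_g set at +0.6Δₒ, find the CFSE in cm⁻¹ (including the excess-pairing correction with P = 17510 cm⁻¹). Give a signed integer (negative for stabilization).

Each C₂O₄²⁻ contributes -2; 3 × (-2) = -6. With overall charge -3, Co is in the +3 oxidation state.
Co³⁺: group 9, so d-count = 9 − 3 = 6.
Electron filling gives t2g^6 e_g^0.
Orbital CFSE = 6(-0.4) + 0(0.6) = -2.4Δₒ = -2.4 × 19055 = -45732 cm⁻¹.
High-spin d⁶ would be t2g^4 e_g^2 with 1 pair; low-spin has 3, so 2 excess pairs cost +2P = +35020 cm⁻¹.
Overall CFSE = -45732 + 35020 = -10712 cm⁻¹.

-10712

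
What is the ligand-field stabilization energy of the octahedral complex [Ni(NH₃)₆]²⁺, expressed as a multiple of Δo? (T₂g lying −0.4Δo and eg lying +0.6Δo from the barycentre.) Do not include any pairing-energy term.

NH₃ is neutral, so the +2 overall charge sits on Ni: oxidation state +2.
Ni sits in group 10; removing 2 electrons leaves Ni²⁺ with 10 − 2 = 8 d electrons.
Configuration: t₂g⁶ eg².
CFSE = 6(-0.4Δo) + 2(0.6Δo) = -2.4Δo + 1.2Δo = -1.2Δo.

-1.2 Δo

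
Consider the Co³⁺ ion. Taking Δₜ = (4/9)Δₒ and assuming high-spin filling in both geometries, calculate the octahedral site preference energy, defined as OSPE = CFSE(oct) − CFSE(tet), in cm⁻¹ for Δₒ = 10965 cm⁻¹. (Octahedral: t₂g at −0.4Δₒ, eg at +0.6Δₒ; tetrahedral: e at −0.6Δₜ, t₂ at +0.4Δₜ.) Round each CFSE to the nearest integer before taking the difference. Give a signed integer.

-1462

Co³⁺: group 9, so d-count = 9 − 3 = 6.
Octahedral (high-spin): t2g^4 e_g^2, CFSE = 4(−0.4) + 2(+0.6) = -0.4Δₒ = -0.4 × 10965 = -4386 cm⁻¹.
Tetrahedral e^3 t2^3 gives -0.6Δₜ = -0.6 × (4/9) × 10965 = -2924 cm⁻¹.
Subtracting, OSPE = -4386 − (-2924) = -1462 cm⁻¹.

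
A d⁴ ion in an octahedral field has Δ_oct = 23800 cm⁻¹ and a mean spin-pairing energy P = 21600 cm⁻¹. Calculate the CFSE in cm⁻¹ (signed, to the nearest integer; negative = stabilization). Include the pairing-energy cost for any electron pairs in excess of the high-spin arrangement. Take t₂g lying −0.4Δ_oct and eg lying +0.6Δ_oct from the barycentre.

-16480

Δ_oct > P, so pairing is preferred: the ground state is low-spin.
Filling d⁴ accordingly: t₂g⁴ eg⁰.
Orbital CFSE = -1.6Δ_oct = -1.6 × 23800 = -38080 cm⁻¹.
Excess pairs vs high-spin: 1 − 0 = 1; pairing cost = +21600 cm⁻¹.
Net CFSE = -38080 + 21600 = -16480 cm⁻¹.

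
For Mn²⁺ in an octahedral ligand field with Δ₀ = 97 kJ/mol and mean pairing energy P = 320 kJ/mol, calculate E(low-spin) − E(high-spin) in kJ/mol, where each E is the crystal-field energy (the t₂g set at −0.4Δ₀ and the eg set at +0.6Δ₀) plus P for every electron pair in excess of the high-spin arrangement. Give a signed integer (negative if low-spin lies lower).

Mn sits in group 7; removing 2 electrons leaves Mn²⁺ with 7 − 2 = 5 d electrons.
High-spin d⁵ fills as t₂g³ eg² with CFSE 3(−0.4) + 2(+0.6) = 0.0Δ₀ = 0 kJ/mol.
For low-spin the configuration is t₂g⁵ eg⁰: orbital energy -2.0 × 97 = -194 kJ/mol, and 2 additional pairs relative to high-spin add 640 kJ/mol, giving 446 kJ/mol.
Thus E(LS) − E(HS) = 446 kJ/mol.

446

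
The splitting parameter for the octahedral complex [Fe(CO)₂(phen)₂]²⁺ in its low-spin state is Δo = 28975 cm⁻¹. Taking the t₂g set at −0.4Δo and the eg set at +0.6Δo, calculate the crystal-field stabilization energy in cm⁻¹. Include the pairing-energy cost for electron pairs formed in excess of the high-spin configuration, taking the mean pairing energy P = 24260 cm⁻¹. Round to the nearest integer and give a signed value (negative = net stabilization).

-21020

Ligand charges: 2×(+0) from CO and 2×(+0) from phen sum to +0; with overall charge +2, Fe is +2.
Fe²⁺: group 8, so d-count = 8 − 2 = 6.
Configuration: t₂g⁶ eg⁰.
CFSE(orbital) = 6×(-0.4Δo) + 0×(0.6Δo) = -2.4Δo; with Δo = 28975 cm⁻¹ that is -69540 cm⁻¹.
High-spin d⁶ would be t₂g⁴ eg² with 1 pair; low-spin has 3, so 2 excess pairs cost +2P = +48520 cm⁻¹.
Net CFSE = -69540 + 48520 = -21020 cm⁻¹.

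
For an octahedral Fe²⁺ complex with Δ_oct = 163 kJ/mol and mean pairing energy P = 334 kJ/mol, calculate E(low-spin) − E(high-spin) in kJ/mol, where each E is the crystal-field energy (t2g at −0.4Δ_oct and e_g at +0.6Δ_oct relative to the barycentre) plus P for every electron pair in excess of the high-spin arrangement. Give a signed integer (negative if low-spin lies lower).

Fe is in group 8, so Fe²⁺ is d⁶ (8 − 2 = 6).
In the high-spin limit (t2g^4 e_g^2) the orbital term is -0.4Δ_oct = -65 kJ/mol, with no excess pairing.
For low-spin the configuration is t2g^6 e_g^0: orbital energy -2.4 × 163 = -391 kJ/mol, and 2 additional pairs relative to high-spin add 668 kJ/mol, giving 277 kJ/mol.
The difference is 277 − (-65) = 342 kJ/mol, so high-spin lies lower.

342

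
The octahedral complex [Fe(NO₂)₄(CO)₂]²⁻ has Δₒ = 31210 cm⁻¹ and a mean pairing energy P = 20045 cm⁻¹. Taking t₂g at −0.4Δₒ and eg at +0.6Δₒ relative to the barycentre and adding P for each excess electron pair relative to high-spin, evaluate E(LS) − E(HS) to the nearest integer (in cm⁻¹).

-22330

Ligand charges: 4×(-1) from NO₂⁻ and 2×(+0) from CO sum to -4; with overall charge -2, Fe is +2.
Fe sits in group 8; removing 2 electrons leaves Fe²⁺ with 8 − 2 = 6 d electrons.
High-spin d⁶ fills as t₂g⁴ eg² with CFSE 4(−0.4) + 2(+0.6) = -0.4Δₒ = -12484 cm⁻¹.
For low-spin the configuration is t₂g⁶ eg⁰: orbital energy -2.4 × 31210 = -74904 cm⁻¹, and 2 additional pairs relative to high-spin add 40090 cm⁻¹, giving -34814 cm⁻¹.
E(LS) − E(HS) = -34814 − (-12484) = -22330 cm⁻¹.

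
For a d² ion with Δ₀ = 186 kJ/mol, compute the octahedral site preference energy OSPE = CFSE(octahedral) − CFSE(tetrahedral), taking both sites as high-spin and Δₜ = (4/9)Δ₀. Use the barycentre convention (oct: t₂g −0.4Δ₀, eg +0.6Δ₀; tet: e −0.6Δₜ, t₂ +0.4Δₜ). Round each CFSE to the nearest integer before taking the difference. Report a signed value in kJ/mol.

-50

Octahedral (high-spin): t2g^2 e_g^0, CFSE = 2(−0.4) + 0(+0.6) = -0.8Δ₀ = -0.8 × 186 = -149 kJ/mol.
Tetrahedral e^2 t2^0 gives -1.2Δₜ = -1.2 × (4/9) × 186 = -99 kJ/mol.
OSPE = -149 − (-99) = -50 kJ/mol.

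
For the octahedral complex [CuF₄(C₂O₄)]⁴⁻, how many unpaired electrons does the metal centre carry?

Ligand charges: 4×(-1) from F⁻ and 1×(-2) from C₂O₄²⁻ sum to -6; with overall charge -4, Cu is +2.
Cu is in group 11, so Cu²⁺ is d⁹ (11 − 2 = 9).
Configuration: t₂g⁶ eg³, giving 1 unpaired electron.

1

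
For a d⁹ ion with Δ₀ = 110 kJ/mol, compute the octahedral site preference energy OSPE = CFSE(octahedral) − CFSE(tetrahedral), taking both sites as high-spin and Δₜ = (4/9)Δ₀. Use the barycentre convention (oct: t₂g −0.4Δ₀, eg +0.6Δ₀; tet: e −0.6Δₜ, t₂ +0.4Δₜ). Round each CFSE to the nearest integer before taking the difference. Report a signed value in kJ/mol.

-46

Octahedral high-spin t2g^6 e_g^3: CFSE = -0.6 × 110 = -66 kJ/mol.
In a tetrahedral site the filling is e^4 t2^5: CFSE(tet) = -0.4Δₜ = -0.4 × (4/9)(110) = -20 kJ/mol.
OSPE = CFSE(oct) − CFSE(tet) = -66 − (-20) = -46 kJ/mol.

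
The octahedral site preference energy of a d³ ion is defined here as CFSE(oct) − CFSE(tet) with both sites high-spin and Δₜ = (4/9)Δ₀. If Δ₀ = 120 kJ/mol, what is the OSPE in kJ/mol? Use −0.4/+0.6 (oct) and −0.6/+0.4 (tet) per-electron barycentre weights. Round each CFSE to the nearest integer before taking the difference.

In an octahedral site d³ (HS) is t₂g³ eg⁰, giving CFSE(oct) = -1.2Δ₀ = -144 kJ/mol.
Tetrahedral: e² t₂¹, CFSE = 2(−0.6) + 1(+0.4) = -0.8Δₜ = -0.8 × (4/9) × 120 = -43 kJ/mol.
Subtracting, OSPE = -144 − (-43) = -101 kJ/mol.

-101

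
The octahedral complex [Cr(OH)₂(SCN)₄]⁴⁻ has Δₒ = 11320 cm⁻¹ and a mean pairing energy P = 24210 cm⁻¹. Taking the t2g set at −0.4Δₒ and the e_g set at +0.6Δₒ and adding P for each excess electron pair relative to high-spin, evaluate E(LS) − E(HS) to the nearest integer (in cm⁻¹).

Ligand charges: 2×(-1) from OH⁻ and 4×(-1) from SCN⁻ sum to -6; with overall charge -4, Cr is +2.
Cr²⁺: group 6, so d-count = 6 − 2 = 4.
High-spin: t2g^3 e_g^1, CFSE = -0.6Δₒ = -6792 cm⁻¹.
Low-spin: t2g^4 e_g^0, orbital CFSE = -1.6Δₒ = -18112 cm⁻¹; plus 1 excess pair × P = +24210 cm⁻¹; total 6098 cm⁻¹.
The difference is 6098 − (-6792) = 12890 cm⁻¹, so high-spin lies lower.

12890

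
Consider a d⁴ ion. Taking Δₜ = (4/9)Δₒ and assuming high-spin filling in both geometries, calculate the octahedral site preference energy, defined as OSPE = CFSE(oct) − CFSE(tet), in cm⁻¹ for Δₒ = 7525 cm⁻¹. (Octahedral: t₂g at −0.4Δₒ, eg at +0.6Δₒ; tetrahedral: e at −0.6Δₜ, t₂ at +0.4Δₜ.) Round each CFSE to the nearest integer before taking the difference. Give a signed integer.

Octahedral (high-spin): t₂g³ eg¹, CFSE = 3(−0.4) + 1(+0.6) = -0.6Δₒ = -0.6 × 7525 = -4515 cm⁻¹.
Tetrahedral: e² t₂², CFSE = 2(−0.6) + 2(+0.4) = -0.4Δₜ = -0.4 × (4/9) × 7525 = -1338 cm⁻¹.
Subtracting, OSPE = -4515 − (-1338) = -3177 cm⁻¹.

-3177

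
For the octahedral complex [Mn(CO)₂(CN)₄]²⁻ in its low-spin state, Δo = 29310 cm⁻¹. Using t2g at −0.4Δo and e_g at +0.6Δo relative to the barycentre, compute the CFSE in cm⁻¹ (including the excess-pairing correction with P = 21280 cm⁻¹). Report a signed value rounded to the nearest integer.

-16060

Ligand charges: 2×(+0) from CO and 4×(-1) from CN⁻ sum to -4; with overall charge -2, Mn is +2.
Mn²⁺: group 7, so d-count = 7 − 2 = 5.
The d⁵ electrons fill as t2g^5 e_g^0.
The orbital stabilization is -2.0Δo = -2.0 × 29310 = -58620 cm⁻¹.
High-spin d⁵ would be t2g^3 e_g^2 with 0 pairs; low-spin has 2, so 2 excess pairs cost +2P = +42560 cm⁻¹.
Combining: -58620 + 42560 = -16060 cm⁻¹.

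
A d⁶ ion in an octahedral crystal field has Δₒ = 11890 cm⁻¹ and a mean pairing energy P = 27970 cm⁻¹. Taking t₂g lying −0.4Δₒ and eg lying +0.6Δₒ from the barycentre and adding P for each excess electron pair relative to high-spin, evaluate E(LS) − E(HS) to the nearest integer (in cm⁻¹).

High-spin d⁶ fills as t₂g⁴ eg² with CFSE 4(−0.4) + 2(+0.6) = -0.4Δₒ = -4756 cm⁻¹.
Low-spin: t₂g⁶ eg⁰, orbital CFSE = -2.4Δₒ = -28536 cm⁻¹; plus 2 excess pairs × P = +55940 cm⁻¹; total 27404 cm⁻¹.
The difference is 27404 − (-4756) = 32160 cm⁻¹, so high-spin lies lower.

32160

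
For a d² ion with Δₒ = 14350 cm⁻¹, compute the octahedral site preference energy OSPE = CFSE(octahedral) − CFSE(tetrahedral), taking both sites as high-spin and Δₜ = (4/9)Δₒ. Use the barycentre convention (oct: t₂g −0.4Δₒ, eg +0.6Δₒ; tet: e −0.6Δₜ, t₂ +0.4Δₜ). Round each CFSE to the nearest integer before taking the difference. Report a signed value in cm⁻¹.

Octahedral (high-spin): t2g^2 e_g^0, CFSE = 2(−0.4) + 0(+0.6) = -0.8Δₒ = -0.8 × 14350 = -11480 cm⁻¹.
Tetrahedral: e^2 t2^0, CFSE = 2(−0.6) + 0(+0.4) = -1.2Δₜ = -1.2 × (4/9) × 14350 = -7653 cm⁻¹.
Subtracting, OSPE = -11480 − (-7653) = -3827 cm⁻¹.

-3827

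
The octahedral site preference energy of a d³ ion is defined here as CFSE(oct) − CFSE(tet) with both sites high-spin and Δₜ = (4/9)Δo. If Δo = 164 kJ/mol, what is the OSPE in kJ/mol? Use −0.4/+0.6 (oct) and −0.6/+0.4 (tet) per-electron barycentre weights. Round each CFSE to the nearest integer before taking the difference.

-139

Octahedral high-spin t₂g³ eg⁰: CFSE = -1.2 × 164 = -197 kJ/mol.
Tetrahedral: e² t₂¹, CFSE = 2(−0.6) + 1(+0.4) = -0.8Δₜ = -0.8 × (4/9) × 164 = -58 kJ/mol.
OSPE = CFSE(oct) − CFSE(tet) = -197 − (-58) = -139 kJ/mol.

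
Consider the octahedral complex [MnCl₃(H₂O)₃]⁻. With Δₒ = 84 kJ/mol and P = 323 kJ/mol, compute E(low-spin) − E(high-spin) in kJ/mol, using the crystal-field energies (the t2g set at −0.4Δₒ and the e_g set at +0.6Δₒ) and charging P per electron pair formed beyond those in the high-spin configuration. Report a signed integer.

478

Ligand charges: 3×(-1) from Cl⁻ and 3×(+0) from H₂O sum to -3; with overall charge -1, Mn is +2.
Mn sits in group 7; removing 2 electrons leaves Mn²⁺ with 7 − 2 = 5 d electrons.
High-spin d⁵ fills as t2g^3 e_g^2 with CFSE 3(−0.4) + 2(+0.6) = 0.0Δₒ = 0 kJ/mol.
Low-spin t2g^5 e_g^0 gives -2.0Δₒ = -168 kJ/mol, but forming 2 extra pairs costs 2P = 646 kJ/mol, so E(LS) = -168 + 646 = 478 kJ/mol.
The difference is 478 − (0) = 478 kJ/mol, so high-spin lies lower.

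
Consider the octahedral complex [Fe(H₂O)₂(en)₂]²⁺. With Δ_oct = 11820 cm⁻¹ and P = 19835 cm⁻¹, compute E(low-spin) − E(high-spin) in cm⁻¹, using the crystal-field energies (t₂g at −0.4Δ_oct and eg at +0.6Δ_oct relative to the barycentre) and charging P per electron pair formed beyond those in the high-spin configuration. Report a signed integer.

16030

Ligand charges: 2×(+0) from H₂O and 2×(+0) from en sum to +0; with overall charge +2, Fe is +2.
Fe sits in group 8; removing 2 electrons leaves Fe²⁺ with 8 − 2 = 6 d electrons.
High-spin: t₂g⁴ eg², CFSE = -0.4Δ_oct = -4728 cm⁻¹.
Low-spin: t₂g⁶ eg⁰, orbital CFSE = -2.4Δ_oct = -28368 cm⁻¹; plus 2 excess pairs × P = +39670 cm⁻¹; total 11302 cm⁻¹.
Thus E(LS) − E(HS) = 16030 cm⁻¹.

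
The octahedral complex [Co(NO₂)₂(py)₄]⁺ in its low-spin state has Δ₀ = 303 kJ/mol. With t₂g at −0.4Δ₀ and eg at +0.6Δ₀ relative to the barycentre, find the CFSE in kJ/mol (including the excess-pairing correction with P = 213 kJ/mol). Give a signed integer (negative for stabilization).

-301

Ligand charges: 2×(-1) from NO₂⁻ and 4×(+0) from py sum to -2; with overall charge +1, Co is +3.
Group 9 minus oxidation state +3 gives a d⁶ configuration for Co³⁺.
Configuration: t₂g⁶ eg⁰.
The orbital stabilization is -2.4Δ₀ = -2.4 × 303 = -727 kJ/mol.
Pairing penalty: 3 pairs vs 1 in the high-spin reference → 2 extra × P = 426 kJ/mol.
Combining: -727 + 426 = -301 kJ/mol.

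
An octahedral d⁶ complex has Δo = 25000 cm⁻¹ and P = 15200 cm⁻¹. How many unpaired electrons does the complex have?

Here Δo > P (25000 > 15200), so the low-spin state is favoured.
Configuration: t₂g⁶ eg⁰.
Unpaired electrons: 0.

0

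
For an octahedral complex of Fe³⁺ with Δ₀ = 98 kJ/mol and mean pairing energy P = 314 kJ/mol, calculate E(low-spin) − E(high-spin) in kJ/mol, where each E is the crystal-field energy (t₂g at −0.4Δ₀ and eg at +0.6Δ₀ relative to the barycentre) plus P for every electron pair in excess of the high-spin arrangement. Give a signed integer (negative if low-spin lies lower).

432

Fe is in group 8, so Fe³⁺ is d⁵ (8 − 3 = 5).
High-spin d⁵ fills as t₂g³ eg² with CFSE 3(−0.4) + 2(+0.6) = 0.0Δ₀ = 0 kJ/mol.
Low-spin t₂g⁵ eg⁰ gives -2.0Δ₀ = -196 kJ/mol, but forming 2 extra pairs costs 2P = 628 kJ/mol, so E(LS) = -196 + 628 = 432 kJ/mol.
The difference is 432 − (0) = 432 kJ/mol, so high-spin lies lower.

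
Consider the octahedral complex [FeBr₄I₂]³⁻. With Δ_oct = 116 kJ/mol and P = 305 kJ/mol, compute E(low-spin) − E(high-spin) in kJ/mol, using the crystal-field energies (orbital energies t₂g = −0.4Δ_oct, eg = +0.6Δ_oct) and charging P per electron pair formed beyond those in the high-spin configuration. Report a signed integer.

378

Ligand charges: 4×(-1) from Br⁻ and 2×(-1) from I⁻ sum to -6; with overall charge -3, Fe is +3.
Fe is in group 8, so Fe³⁺ is d⁵ (8 − 3 = 5).
High-spin d⁵ fills as t₂g³ eg² with CFSE 3(−0.4) + 2(+0.6) = 0.0Δ_oct = 0 kJ/mol.
Low-spin t₂g⁵ eg⁰ gives -2.0Δ_oct = -232 kJ/mol, but forming 2 extra pairs costs 2P = 610 kJ/mol, so E(LS) = -232 + 610 = 378 kJ/mol.
Thus E(LS) − E(HS) = 378 kJ/mol.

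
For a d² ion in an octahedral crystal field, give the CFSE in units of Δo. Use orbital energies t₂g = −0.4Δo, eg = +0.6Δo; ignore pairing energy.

-0.8 Δo

Configuration: t₂g² eg⁰.
CFSE = 2(-0.4Δo) + 0(0.6Δo) = -0.8Δo + 0.0Δo = -0.8Δo.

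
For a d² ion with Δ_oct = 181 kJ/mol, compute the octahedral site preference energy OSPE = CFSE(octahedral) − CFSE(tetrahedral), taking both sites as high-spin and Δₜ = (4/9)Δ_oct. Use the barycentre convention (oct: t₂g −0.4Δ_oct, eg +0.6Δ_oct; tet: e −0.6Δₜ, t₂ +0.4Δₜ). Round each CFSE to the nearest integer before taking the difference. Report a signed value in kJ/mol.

In an octahedral site d² (HS) is t₂g² eg⁰, giving CFSE(oct) = -0.8Δ_oct = -145 kJ/mol.
Tetrahedral: e² t₂⁰, CFSE = 2(−0.6) + 0(+0.4) = -1.2Δₜ = -1.2 × (4/9) × 181 = -97 kJ/mol.
OSPE = CFSE(oct) − CFSE(tet) = -145 − (-97) = -48 kJ/mol.

-48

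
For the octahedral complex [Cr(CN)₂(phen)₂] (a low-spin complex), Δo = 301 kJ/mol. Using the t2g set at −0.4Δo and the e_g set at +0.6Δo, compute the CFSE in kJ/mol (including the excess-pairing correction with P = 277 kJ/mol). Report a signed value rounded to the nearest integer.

Ligand charges: 2×(-1) from CN⁻ and 2×(+0) from phen sum to -2; with overall charge +0, Cr is +2.
Cr sits in group 6; removing 2 electrons leaves Cr²⁺ with 6 − 2 = 4 d electrons.
Electron filling gives t2g^4 e_g^0.
The orbital stabilization is -1.6Δo = -1.6 × 301 = -482 kJ/mol.
Relative to high-spin t2g^3 e_g^1 (0 paired), the low-spin configuration has 1 additional pair, contributing +1 × 277 = +277 kJ/mol.
Combining: -482 + 277 = -205 kJ/mol.

-205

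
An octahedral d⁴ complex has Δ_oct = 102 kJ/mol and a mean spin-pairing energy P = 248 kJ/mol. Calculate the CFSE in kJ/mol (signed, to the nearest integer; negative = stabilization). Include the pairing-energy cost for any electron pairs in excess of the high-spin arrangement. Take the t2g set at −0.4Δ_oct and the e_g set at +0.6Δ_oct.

-61

Δ_oct < P, so pairing is avoided: the ground state is high-spin.
That gives t2g^3 e_g^1.
Orbital CFSE = -0.6Δ_oct = -0.6 × 102 = -61 kJ/mol.
High-spin has no excess pairs, so no pairing correction applies.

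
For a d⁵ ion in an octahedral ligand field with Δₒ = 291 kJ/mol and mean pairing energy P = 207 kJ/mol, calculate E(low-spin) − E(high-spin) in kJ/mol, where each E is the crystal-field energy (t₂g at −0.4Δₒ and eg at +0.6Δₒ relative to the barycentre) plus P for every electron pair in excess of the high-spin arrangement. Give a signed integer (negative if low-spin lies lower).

In the high-spin limit (t₂g³ eg²) the orbital term is 0.0Δₒ = 0 kJ/mol, with no excess pairing.
Low-spin t₂g⁵ eg⁰ gives -2.0Δₒ = -582 kJ/mol, but forming 2 extra pairs costs 2P = 414 kJ/mol, so E(LS) = -582 + 414 = -168 kJ/mol.
E(LS) − E(HS) = -168 − (0) = -168 kJ/mol.

-168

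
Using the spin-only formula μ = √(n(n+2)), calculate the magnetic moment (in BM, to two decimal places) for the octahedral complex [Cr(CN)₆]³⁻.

3.87 BM

Each CN⁻ contributes -1; 6 × (-1) = -6. With overall charge -3, Cr is in the +3 oxidation state.
Cr sits in group 6; removing 3 electrons leaves Cr³⁺ with 6 − 3 = 3 d electrons.
Configuration: t₂g³ eg⁰ → 3 unpaired electrons.
μ(spin-only) = √[3(3+2)] = √15 ≈ 3.87 BM.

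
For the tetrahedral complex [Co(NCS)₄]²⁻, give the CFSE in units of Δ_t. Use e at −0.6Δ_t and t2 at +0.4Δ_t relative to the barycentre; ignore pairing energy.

-1.2 Δ_t

Each NCS⁻ contributes -1; 4 × (-1) = -4. With overall charge -2, Co is in the +2 oxidation state.
Co²⁺: group 9, so d-count = 9 − 2 = 7.
Tetrahedral splitting is small, so the complex is high-spin.
Configuration: e^4 t2^3.
CFSE = 4(-0.6Δ_t) + 3(0.4Δ_t) = -2.4Δ_t + 1.2Δ_t = -1.2Δ_t.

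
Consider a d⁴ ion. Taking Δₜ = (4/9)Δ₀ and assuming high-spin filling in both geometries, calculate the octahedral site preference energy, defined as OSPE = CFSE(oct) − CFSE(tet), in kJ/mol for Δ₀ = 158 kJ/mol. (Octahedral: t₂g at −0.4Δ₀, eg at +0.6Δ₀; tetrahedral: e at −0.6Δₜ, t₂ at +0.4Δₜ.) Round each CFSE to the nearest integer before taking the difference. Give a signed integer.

Octahedral (high-spin): t₂g³ eg¹, CFSE = 3(−0.4) + 1(+0.6) = -0.6Δ₀ = -0.6 × 158 = -95 kJ/mol.
In a tetrahedral site the filling is e² t₂²: CFSE(tet) = -0.4Δₜ = -0.4 × (4/9)(158) = -28 kJ/mol.
OSPE = -95 − (-28) = -67 kJ/mol.

-67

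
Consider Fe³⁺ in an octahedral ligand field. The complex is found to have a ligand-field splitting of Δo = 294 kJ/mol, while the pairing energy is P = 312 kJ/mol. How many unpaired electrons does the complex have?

5

Fe³⁺: group 8, so d-count = 8 − 3 = 5.
Δo < P, so pairing is avoided: the ground state is high-spin.
That gives t2g^3 e_g^2.
Unpaired electrons: 5.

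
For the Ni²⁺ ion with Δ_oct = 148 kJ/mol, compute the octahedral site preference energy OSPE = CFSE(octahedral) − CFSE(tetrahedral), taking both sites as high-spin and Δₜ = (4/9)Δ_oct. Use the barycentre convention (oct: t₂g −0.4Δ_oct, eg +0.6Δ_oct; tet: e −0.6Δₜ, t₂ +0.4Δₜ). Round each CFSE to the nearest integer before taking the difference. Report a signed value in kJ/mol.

Group 10 minus oxidation state +2 gives a d⁸ configuration for Ni²⁺.
Octahedral (high-spin): t₂g⁶ eg², CFSE = 6(−0.4) + 2(+0.6) = -1.2Δ_oct = -1.2 × 148 = -178 kJ/mol.
Tetrahedral e⁴ t₂⁴ gives -0.8Δₜ = -0.8 × (4/9) × 148 = -53 kJ/mol.
OSPE = -178 − (-53) = -125 kJ/mol.

-125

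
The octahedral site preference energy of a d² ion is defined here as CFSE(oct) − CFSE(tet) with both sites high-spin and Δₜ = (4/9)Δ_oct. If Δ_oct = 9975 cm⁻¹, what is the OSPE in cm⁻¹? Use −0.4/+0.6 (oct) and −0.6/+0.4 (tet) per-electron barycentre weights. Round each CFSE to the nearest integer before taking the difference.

Octahedral high-spin t₂g² eg⁰: CFSE = -0.8 × 9975 = -7980 cm⁻¹.
In a tetrahedral site the filling is e² t₂⁰: CFSE(tet) = -1.2Δₜ = -1.2 × (4/9)(9975) = -5320 cm⁻¹.
OSPE = -7980 − (-5320) = -2660 cm⁻¹.

-2660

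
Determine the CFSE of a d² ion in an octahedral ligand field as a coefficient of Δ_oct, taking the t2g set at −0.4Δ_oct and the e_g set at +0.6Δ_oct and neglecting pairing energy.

-0.8 Δ_oct

For octahedral d² the high- and low-spin configurations coincide.
Configuration: t2g^2 e_g^0.
CFSE = 2(-0.4Δ_oct) + 0(0.6Δ_oct) = -0.8Δ_oct + 0.0Δ_oct = -0.8Δ_oct.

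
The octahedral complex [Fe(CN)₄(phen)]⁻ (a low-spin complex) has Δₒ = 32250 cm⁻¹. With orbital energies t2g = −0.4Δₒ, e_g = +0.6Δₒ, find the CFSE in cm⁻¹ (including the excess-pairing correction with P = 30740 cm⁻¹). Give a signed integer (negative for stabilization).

Ligand charges: 4×(-1) from CN⁻ and 1×(+0) from phen sum to -4; with overall charge -1, Fe is +3.
Fe³⁺: group 8, so d-count = 8 − 3 = 5.
Configuration: t2g^5 e_g^0.
The orbital stabilization is -2.0Δₒ = -2.0 × 32250 = -64500 cm⁻¹.
Pairing penalty: 2 pairs vs 0 in the high-spin reference → 2 extra × P = 61480 cm⁻¹.
Combining: -64500 + 61480 = -3020 cm⁻¹.

-3020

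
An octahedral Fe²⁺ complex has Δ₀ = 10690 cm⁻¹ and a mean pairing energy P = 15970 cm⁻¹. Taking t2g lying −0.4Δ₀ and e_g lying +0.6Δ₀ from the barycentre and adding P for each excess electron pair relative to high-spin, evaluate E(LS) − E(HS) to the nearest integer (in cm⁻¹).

10560

Fe is in group 8, so Fe²⁺ is d⁶ (8 − 2 = 6).
High-spin d⁶ fills as t2g^4 e_g^2 with CFSE 4(−0.4) + 2(+0.6) = -0.4Δ₀ = -4276 cm⁻¹.
For low-spin the configuration is t2g^6 e_g^0: orbital energy -2.4 × 10690 = -25656 cm⁻¹, and 2 additional pairs relative to high-spin add 31940 cm⁻¹, giving 6284 cm⁻¹.
Thus E(LS) − E(HS) = 10560 cm⁻¹.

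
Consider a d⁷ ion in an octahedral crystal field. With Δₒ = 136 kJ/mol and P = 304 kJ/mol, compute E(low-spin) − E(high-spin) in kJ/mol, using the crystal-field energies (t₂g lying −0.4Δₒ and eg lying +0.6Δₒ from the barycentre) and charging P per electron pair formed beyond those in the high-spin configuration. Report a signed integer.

168

In the high-spin limit (t₂g⁵ eg²) the orbital term is -0.8Δₒ = -109 kJ/mol, with no excess pairing.
Low-spin: t₂g⁶ eg¹, orbital CFSE = -1.8Δₒ = -245 kJ/mol; plus 1 excess pair × P = +304 kJ/mol; total 59 kJ/mol.
The difference is 59 − (-109) = 168 kJ/mol, so high-spin lies lower.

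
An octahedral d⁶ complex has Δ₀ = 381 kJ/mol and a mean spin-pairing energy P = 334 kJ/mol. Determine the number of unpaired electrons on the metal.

0

Δ₀ > P, so pairing is preferred: the ground state is low-spin.
Configuration: t₂g⁶ eg⁰.
Unpaired electrons: 0.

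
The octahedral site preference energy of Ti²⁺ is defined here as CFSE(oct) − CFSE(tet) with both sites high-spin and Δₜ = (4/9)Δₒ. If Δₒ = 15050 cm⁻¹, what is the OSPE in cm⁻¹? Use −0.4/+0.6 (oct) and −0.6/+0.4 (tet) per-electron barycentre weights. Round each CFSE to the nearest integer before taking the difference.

-4013

Group 4 minus oxidation state +2 gives a d² configuration for Ti²⁺.
In an octahedral site d² (HS) is t2g^2 e_g^0, giving CFSE(oct) = -0.8Δₒ = -12040 cm⁻¹.
Tetrahedral e^2 t2^0 gives -1.2Δₜ = -1.2 × (4/9) × 15050 = -8027 cm⁻¹.
Subtracting, OSPE = -12040 − (-8027) = -4013 cm⁻¹.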